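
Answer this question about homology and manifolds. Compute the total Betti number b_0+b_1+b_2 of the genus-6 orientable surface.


For Sigma_6: b_0 = 1, b_1 = 2g = 12, b_2 = 1.
Total = 1 + 12 + 1 = 14

14


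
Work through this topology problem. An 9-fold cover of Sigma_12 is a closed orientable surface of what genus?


For an n-sheeted cover: chi(E) = n * chi(B).
chi(Sigma_12) = 2 - 2*12 = -22.
chi(E) = 9 * (-22) = -198.
genus(E) = (2 - chi(E))/2 = (2 - (-198))/2 = 200/2 = 100

100


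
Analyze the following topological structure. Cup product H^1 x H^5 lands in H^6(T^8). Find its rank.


Cup product: H^p x H^q -> H^{p+q}; here p+q = 1+5 = 6.
rank H^k(T^n) = C(n,k).
C(8,6) = 28

28


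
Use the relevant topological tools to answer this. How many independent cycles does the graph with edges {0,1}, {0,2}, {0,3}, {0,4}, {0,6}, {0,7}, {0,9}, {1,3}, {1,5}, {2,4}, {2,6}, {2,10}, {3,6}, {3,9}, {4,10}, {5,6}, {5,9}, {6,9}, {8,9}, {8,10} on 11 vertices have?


b_1 = E - V + (number of components).
E = 20, V = 11, components = 1.
b_1 = 20 - 11 + 1 = 10

10


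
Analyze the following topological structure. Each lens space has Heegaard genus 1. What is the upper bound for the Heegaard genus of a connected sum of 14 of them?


Heegaard genus satisfies g(A#B) <= g(A) + g(B).
Each lens space has g = 1.
Upper bound: 14 * 1 = 14

14


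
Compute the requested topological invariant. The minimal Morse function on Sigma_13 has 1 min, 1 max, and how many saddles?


A perfect Morse function has m_k = b_k.
For Sigma_13: b_0=1, b_1=2g=26, b_2=1.
Saddles m_1 = 2g = 26

26


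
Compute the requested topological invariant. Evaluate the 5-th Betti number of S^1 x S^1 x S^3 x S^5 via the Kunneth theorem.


Each S^d has Poincare polynomial 1 + t^d.
The product S^1 x S^1 x S^3 x S^5 has Poincare polynomial prod(1+t^d_i).
Expanding: b_0=1, b_1=2, b_2=1, b_3=1, b_4=2, b_5=2, b_6=2, b_7=1, b_8=1, b_9=2, b_10=1.
b_5 = 2

2


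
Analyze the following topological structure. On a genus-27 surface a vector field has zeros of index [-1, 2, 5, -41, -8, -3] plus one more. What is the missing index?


Poincare-Hopf: sum of indices = chi(M).
chi(Sigma_27) = 2 - 2*27 = -52.
Sum of known indices = -46.
x = chi - (sum known) = -52 - (-46) = -6

-6


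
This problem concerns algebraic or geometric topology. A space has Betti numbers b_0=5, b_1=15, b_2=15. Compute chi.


chi = sum_k (-1)^k b_k.
= (5) + (-15) + (15)
= 5

5


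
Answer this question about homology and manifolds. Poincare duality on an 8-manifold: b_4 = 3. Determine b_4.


Poincare duality for closed orientable n-manifolds: b_k = b_{n-k}.
Here n = 8, so b_4 = b_4 = 3

3


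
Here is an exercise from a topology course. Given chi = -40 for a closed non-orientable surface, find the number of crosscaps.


chi = 2 - k for closed non-orientable surfaces with k crosscaps.
-40 = 2 - k
k = 2 - (-40) = 42

42


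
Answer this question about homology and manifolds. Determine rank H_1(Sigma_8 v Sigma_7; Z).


For a wedge: H_1(A v B) = H_1(A) + H_1(B).
b_1(Sigma_8) = 16, b_1(Sigma_7) = 14.
b_1 = 16 + 14 = 30

30


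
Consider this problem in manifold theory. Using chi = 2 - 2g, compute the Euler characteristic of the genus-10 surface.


For a closed orientable surface of genus g: chi = 2 - 2g.
Here g = 10.
chi = 2 - 2*10 = 2 - 20 = -18

-18


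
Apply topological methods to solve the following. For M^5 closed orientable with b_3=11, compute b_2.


Poincare duality for closed orientable n-manifolds: b_k = b_{n-k}.
Here n = 5, so b_2 = b_3 = 11

11


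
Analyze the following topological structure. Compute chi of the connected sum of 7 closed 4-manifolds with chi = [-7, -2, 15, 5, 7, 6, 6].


For n-manifolds: chi(A#B) = chi(A) + chi(B) - chi(S^4).
chi(S^4) = 1 + (-1)^4 = 2.
chi(#) = (sum chi_i) - (7-1)*chi(S^4) = 30 - 6*2 = 18

18


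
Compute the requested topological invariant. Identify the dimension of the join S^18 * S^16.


Join of spheres: S^m * S^n = S^{m+n+1}.
dim = 18 + 16 + 1 = 35

35


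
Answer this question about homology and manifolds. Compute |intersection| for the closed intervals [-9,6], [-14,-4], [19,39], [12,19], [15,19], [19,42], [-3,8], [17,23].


Intersection = [max(a_i), min(b_i)] = [19, -4].
Since 19 > -4, the intersection is empty.
Length = 0

0


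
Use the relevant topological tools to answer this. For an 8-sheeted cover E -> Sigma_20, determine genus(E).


For an n-sheeted cover: chi(E) = n * chi(B).
chi(Sigma_20) = 2 - 2*20 = -38.
chi(E) = 8 * (-38) = -304.
genus(E) = (2 - chi(E))/2 = (2 - (-304))/2 = 306/2 = 153

153


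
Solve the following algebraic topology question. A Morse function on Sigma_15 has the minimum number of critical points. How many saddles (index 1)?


A perfect Morse function has m_k = b_k.
For Sigma_15: b_0=1, b_1=2g=30, b_2=1.
Saddles m_1 = 2g = 30

30


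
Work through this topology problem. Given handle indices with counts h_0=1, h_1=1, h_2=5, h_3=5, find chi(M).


Handles of index k contribute (-1)^k to chi (same as CW cells).
chi = (1) + (-1) + (5) + (-5) = 0

0


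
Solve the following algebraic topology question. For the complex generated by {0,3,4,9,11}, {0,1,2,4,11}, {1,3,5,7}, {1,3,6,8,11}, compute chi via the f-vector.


Enumerate all faces; f-vector: f_0=11, f_1=30, f_2=33, f_3=16, f_4=3.
chi = sum (-1)^k f_k = 1

1


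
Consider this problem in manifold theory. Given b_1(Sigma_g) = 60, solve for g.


For a closed orientable surface: b_1 = 2g.
60 = 2g
g = 60 / 2 = 30

30


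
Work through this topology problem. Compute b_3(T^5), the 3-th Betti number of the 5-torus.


By the Kunneth formula, b_k(T^n) = C(n,k).
b_3(T^5) = C(5,3).
C(5,3) = 5!/(3!*2!) = 10

10


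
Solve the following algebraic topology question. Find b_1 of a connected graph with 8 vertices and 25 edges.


For a connected graph: rank(pi_1) = b_1 = E - V + 1 = 1 - chi.
chi = V - E = 8 - 25 = -17.
rank = 1 - (-17) = 25 - 8 + 1 = 18

18


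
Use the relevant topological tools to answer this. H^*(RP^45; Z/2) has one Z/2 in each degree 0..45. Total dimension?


H^k(RP^45; Z/2) = Z/2 for each 0 <= k <= 45.
Total dimension = 45 + 1 = 46

46


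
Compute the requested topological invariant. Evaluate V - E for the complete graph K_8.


K_8: V = 8, E = C(8,2) = 28.
chi = V - E = 8 - 28 = -20

-20


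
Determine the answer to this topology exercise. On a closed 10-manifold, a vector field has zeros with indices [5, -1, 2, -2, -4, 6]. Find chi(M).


Poincare-Hopf: chi(M) = sum of indices of zeros.
chi = (5) + (-1) + (2) + (-2) + (-4) + (6) = 6

6


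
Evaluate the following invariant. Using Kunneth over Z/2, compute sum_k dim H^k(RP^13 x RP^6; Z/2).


dim H^*(RP^n; Z/2) = n+1 (one Z/2 in each degree 0..n).
Total Betti number is multiplicative.
Total = (13+1) * (6+1) = 14 * 7 = 98

98


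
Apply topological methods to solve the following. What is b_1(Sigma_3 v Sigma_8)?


For a wedge: H_1(A v B) = H_1(A) + H_1(B).
b_1(Sigma_3) = 6, b_1(Sigma_8) = 16.
b_1 = 6 + 16 = 22

22


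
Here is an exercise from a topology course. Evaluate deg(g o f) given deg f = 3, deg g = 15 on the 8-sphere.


Degree is multiplicative under composition: deg(g o f) = deg(g) * deg(f).
= 15 * 3 = 45

45


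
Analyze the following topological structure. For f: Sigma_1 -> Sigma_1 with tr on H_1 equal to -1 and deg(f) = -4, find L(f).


L(f) = tr(f_0*) - tr(f_1*) + tr(f_2*).
= 1 - (-1) + (-4)
= -2

-2


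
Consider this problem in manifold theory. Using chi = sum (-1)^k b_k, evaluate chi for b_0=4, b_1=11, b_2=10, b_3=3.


chi = sum_k (-1)^k b_k.
= (4) + (-11) + (10) + (-3)
= 0

0


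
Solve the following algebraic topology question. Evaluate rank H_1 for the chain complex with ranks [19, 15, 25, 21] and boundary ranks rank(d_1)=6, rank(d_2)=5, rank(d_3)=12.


rank H_k = rank(ker d_k) - rank(im d_{k+1}).
rank(ker d_1) = rank(C_1) - rank(d_1) = 15 - 6 = 9.
rank(im d_{1+1}) = 5.
rank H_1 = 9 - 5 = 4

4


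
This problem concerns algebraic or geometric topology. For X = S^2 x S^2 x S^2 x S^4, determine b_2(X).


Each S^d has Poincare polynomial 1 + t^d.
The product S^2 x S^2 x S^2 x S^4 has Poincare polynomial prod(1+t^d_i).
Expanding: b_0=1, b_2=3, b_4=4, b_6=4, b_8=3, b_10=1.
b_2 = 3

3


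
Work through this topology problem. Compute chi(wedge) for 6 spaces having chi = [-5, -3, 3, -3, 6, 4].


chi(A v B) = chi(A) + chi(B) - 1 (one point identified).
For 6 spaces: chi = (sum chi_i) - (6 - 1).
sum = 2; chi = 2 - 5 = -3

-3


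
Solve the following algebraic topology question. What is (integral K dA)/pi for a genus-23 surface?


Gauss-Bonnet: integral K dA = 2*pi*chi(M).
chi(Sigma_23) = 2 - 2*23 = -44.
(integral K dA)/pi = 2*chi = 2*(-44) = -88

-88


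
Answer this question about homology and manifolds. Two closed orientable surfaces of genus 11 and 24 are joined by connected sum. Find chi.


chi(Sigma_11) = 2 - 2*11 = -20
chi(Sigma_24) = 2 - 2*24 = -46
For surfaces: chi(A#B) = chi(A) + chi(B) - 2.
chi = -20 + -46 - 2 = -68

-68


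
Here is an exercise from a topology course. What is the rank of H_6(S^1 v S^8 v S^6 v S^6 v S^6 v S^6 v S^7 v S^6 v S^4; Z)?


For a wedge of spheres, H_k (k>0) is free on one generator per sphere of dimension k.
Spheres of dimension 6: count = 5.
b_6 = 5

5


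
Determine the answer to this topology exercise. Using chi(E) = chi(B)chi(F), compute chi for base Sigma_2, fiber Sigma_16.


For a fiber bundle F -> E -> B (with CW structure): chi(E) = chi(B) * chi(F).
chi(Sigma_2) = -2, chi(Sigma_16) = -30.
chi(E) = (-2) * (-30) = 60

60


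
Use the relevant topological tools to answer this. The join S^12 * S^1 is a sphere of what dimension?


Join of spheres: S^m * S^n = S^{m+n+1}.
dim = 12 + 1 + 1 = 14

14


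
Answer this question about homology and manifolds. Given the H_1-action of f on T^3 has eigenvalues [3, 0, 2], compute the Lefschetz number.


For a torus self-map: L(f) = det(I - A) where A acts on H_1.
L(f) = (1-3) * (1-0) * (1-2) = -2 * 1 * -1 = 2

2


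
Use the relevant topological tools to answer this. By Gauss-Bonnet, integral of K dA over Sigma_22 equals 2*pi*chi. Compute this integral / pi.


Gauss-Bonnet: integral K dA = 2*pi*chi(M).
chi(Sigma_22) = 2 - 2*22 = -42.
(integral K dA)/pi = 2*chi = 2*(-42) = -84

-84


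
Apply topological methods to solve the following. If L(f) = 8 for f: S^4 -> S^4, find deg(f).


L(f) = 1 + (-1)^4 deg(f) on S^4.
8 = 1 + (-1)^4 * deg(f)
(-1)^4 * deg(f) = 7
deg(f) = 7

7


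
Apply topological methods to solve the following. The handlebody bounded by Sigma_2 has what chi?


A genus-g handlebody deformation retracts to a wedge of g circles.
chi(vee_g S^1) = 1 - g.
chi(H_2) = 1 - 2 = -1

-1


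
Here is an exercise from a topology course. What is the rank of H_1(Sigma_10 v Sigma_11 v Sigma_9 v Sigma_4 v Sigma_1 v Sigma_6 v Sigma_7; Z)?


For a wedge X v Y: reduced H_k(X v Y) = H_k(X) + H_k(Y).
Each Sigma_g contributes b_1 = 2g.
b_1 = 20 + 22 + 18 + 8 + 2 + 12 + 14 = 96

96


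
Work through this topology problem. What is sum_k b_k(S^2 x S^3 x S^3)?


Total Betti number is multiplicative under products.
Each S^d (d>=1) has total Betti number 2.
There are 3 sphere factors.
Total = 2^3 = 8

8


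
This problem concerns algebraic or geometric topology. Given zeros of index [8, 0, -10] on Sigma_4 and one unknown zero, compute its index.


Poincare-Hopf: sum of indices = chi(M).
chi(Sigma_4) = 2 - 2*4 = -6.
Sum of known indices = -2.
x = chi - (sum known) = -6 - (-2) = -4

-4


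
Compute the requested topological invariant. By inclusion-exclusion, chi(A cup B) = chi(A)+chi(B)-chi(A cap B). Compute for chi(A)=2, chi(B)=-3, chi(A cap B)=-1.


chi(A cup B) = chi(A) + chi(B) - chi(A cap B)
= 2 + (-3) - (-1)
= 0

0


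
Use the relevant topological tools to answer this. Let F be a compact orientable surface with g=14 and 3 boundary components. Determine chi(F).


For a compact orientable surface with genus g and b boundary components: chi = 2 - 2g - b.
chi = 2 - 2*14 - 3 = 2 - 28 - 3 = -29

-29


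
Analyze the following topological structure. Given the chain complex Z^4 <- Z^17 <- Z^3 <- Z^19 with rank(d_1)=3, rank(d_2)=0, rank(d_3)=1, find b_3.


rank H_k = rank(ker d_k) - rank(im d_{k+1}).
rank(ker d_3) = rank(C_3) - rank(d_3) = 19 - 1 = 18.
rank(im d_{3+1}) = 0.
rank H_3 = 18 - 0 = 18

18


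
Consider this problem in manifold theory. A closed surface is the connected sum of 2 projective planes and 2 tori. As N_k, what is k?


Since a >= 1, the sum is non-orientable; each T^2 can be replaced by RP^2 # RP^2 (since T^2#RP^2 = 3RP^2).
Total crosscaps k = 2 + 2*2 = 6.
Check via chi: chi = 2*1 + 2*0 - (2+2-1)*2 = -4 = 2 - k = -4. Consistent.

6


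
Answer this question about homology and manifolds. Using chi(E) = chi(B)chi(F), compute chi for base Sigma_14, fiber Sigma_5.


For a fiber bundle F -> E -> B (with CW structure): chi(E) = chi(B) * chi(F).
chi(Sigma_14) = -26, chi(Sigma_5) = -8.
chi(E) = (-26) * (-8) = 208

208


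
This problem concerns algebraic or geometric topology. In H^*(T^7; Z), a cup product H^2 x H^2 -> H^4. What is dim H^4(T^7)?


Cup product: H^p x H^q -> H^{p+q}; here p+q = 2+2 = 4.
rank H^k(T^n) = C(n,k).
C(7,4) = 35

35


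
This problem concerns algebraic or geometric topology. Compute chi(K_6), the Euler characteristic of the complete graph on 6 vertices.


K_6: V = 6, E = C(6,2) = 15.
chi = V - E = 6 - 15 = -9

-9


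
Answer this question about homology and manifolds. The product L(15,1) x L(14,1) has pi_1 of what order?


pi_1(X x Y) = pi_1(X) x pi_1(Y).
pi_1(L(15,1)) = Z/15, pi_1(L(14,1)) = Z/14.
|Z/15 x Z/14| = 15 * 14 = 210

210


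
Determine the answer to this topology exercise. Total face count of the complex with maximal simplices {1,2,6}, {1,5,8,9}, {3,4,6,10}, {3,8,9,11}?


Each maximal simplex on m vertices has 2^m - 1 nonempty faces.
Take the union (dedupe shared faces).
Total distinct faces = 46

46


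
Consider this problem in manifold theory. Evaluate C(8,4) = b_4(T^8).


By the Kunneth formula, b_k(T^n) = C(n,k).
b_4(T^8) = C(8,4).
C(8,4) = 8!/(4!*4!) = 70

70


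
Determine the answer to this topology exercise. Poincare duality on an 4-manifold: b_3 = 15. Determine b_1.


Poincare duality for closed orientable n-manifolds: b_k = b_{n-k}.
Here n = 4, so b_1 = b_3 = 15

15


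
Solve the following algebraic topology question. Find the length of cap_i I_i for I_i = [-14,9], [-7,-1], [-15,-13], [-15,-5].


Intersection = [max(a_i), min(b_i)] = [-7, -13].
Since -7 > -13, the intersection is empty.
Length = 0

0


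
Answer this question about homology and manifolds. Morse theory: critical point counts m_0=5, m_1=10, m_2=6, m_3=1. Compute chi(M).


Morse theory: chi(M) = sum_k (-1)^k m_k where m_k = #(index-k critical points).
= (5) + (-10) + (6) + (-1) = 0

0


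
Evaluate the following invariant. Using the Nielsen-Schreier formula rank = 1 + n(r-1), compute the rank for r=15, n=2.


Nielsen-Schreier: an index-n subgroup of F_r is free of rank 1 + n(r-1).
Equivalently: chi(cover) = n*chi(base); chi(vee_r S^1) = 1 - 15 = -14.
chi(E) = 2*(-14) = -28; rank = 1 - chi(E) = 1 - (-28) = 29.
rank = 1 + 2*(15-1) = 1 + 28 = 29

29


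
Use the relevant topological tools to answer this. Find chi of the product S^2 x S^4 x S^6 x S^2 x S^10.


chi is multiplicative: chi(X x Y) = chi(X) chi(Y).
Each even-dim sphere has chi = 2. There are 5 factors.
chi = 2^5 = 32

32


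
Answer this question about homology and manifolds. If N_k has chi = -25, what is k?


chi = 2 - k for closed non-orientable surfaces with k crosscaps.
-25 = 2 - k
k = 2 - (-25) = 27

27


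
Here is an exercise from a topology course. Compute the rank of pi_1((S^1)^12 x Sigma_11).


pi_1(A x B) = pi_1(A) x pi_1(B); rank of abelianization = b_1.
b_1(T^12) = 12, b_1(Sigma_11) = 2*11 = 22.
b_1(product) = 12 + 22 = 34

34


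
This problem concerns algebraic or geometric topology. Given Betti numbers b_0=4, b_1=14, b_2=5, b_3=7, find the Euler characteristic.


chi = sum_k (-1)^k b_k.
= (4) + (-14) + (5) + (-7)
= -12

-12


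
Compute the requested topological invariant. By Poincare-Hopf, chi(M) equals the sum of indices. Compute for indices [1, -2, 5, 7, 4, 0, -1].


Poincare-Hopf: chi(M) = sum of indices of zeros.
chi = (1) + (-2) + (5) + (7) + (4) + (0) + (-1) = 14

14


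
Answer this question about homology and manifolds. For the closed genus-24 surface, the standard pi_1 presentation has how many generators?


Standard presentation: pi_1(Sigma_g) = <a_1,b_1,...,a_g,b_g | [a_1,b_1]...[a_g,b_g] = 1>.
Number of generators = 2g = 2*24 = 48

48


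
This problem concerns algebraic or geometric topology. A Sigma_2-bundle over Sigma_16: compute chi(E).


For a fiber bundle F -> E -> B (with CW structure): chi(E) = chi(B) * chi(F).
chi(Sigma_16) = -30, chi(Sigma_2) = -2.
chi(E) = (-30) * (-2) = 60

60


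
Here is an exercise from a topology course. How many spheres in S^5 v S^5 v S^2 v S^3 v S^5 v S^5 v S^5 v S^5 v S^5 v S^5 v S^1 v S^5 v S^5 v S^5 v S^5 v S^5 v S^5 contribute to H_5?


For a wedge of spheres, H_k (k>0) is free on one generator per sphere of dimension k.
Spheres of dimension 5: count = 14.
b_5 = 14

14


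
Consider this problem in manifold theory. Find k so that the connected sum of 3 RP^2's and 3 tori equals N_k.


Since a >= 1, the sum is non-orientable; each T^2 can be replaced by RP^2 # RP^2 (since T^2#RP^2 = 3RP^2).
Total crosscaps k = 3 + 2*3 = 9.
Check via chi: chi = 3*1 + 3*0 - (3+3-1)*2 = -7 = 2 - k = -7. Consistent.

9


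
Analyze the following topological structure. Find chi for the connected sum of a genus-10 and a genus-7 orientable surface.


chi(Sigma_10) = 2 - 2*10 = -18
chi(Sigma_7) = 2 - 2*7 = -12
For surfaces: chi(A#B) = chi(A) + chi(B) - 2.
chi = -18 + -12 - 2 = -32

-32


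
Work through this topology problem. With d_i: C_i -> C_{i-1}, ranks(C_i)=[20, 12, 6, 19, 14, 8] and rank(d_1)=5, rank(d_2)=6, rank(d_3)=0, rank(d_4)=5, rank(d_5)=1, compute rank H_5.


rank H_k = rank(ker d_k) - rank(im d_{k+1}).
rank(ker d_5) = rank(C_5) - rank(d_5) = 8 - 1 = 7.
rank(im d_{5+1}) = 0.
rank H_5 = 7 - 0 = 7

7


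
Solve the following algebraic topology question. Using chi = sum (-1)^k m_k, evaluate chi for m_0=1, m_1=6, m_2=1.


Morse theory: chi(M) = sum_k (-1)^k m_k where m_k = #(index-k critical points).
= (1) + (-6) + (1) = -4

-4


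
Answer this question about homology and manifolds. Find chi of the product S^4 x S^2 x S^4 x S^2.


chi is multiplicative: chi(X x Y) = chi(X) chi(Y).
Each even-dim sphere has chi = 2. There are 4 factors.
chi = 2^4 = 16

16


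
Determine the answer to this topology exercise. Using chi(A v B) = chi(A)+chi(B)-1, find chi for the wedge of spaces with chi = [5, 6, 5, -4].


chi(A v B) = chi(A) + chi(B) - 1 (one point identified).
For 4 spaces: chi = (sum chi_i) - (4 - 1).
sum = 12; chi = 12 - 3 = 9

9


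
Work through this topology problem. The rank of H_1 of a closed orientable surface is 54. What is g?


For a closed orientable surface: b_1 = 2g.
54 = 2g
g = 54 / 2 = 27

27


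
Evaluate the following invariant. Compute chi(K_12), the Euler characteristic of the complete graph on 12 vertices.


K_12: V = 12, E = C(12,2) = 66.
chi = V - E = 12 - 66 = -54

-54


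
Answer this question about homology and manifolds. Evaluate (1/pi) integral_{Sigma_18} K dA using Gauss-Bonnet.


Gauss-Bonnet: integral K dA = 2*pi*chi(M).
chi(Sigma_18) = 2 - 2*18 = -34.
(integral K dA)/pi = 2*chi = 2*(-34) = -68

-68


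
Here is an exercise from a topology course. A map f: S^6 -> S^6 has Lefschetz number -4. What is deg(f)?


L(f) = 1 + (-1)^6 deg(f) on S^6.
-4 = 1 + (-1)^6 * deg(f)
(-1)^6 * deg(f) = -5
deg(f) = -5

-5


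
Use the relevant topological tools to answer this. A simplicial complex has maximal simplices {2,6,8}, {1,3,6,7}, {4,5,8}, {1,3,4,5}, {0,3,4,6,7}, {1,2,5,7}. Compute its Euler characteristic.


Enumerate all faces; f-vector: f_0=9, f_1=26, f_2=23, f_3=8, f_4=1.
chi = sum (-1)^k f_k = -1

-1


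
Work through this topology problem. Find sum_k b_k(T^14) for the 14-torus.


b_k(T^14) = C(14,k), so the sum over k is sum_k C(14,k) = 2^14.
Total = 2^14 = 16384

16384


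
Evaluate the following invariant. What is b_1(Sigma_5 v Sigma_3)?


For a wedge: H_1(A v B) = H_1(A) + H_1(B).
b_1(Sigma_5) = 10, b_1(Sigma_3) = 6.
b_1 = 10 + 6 = 16

16


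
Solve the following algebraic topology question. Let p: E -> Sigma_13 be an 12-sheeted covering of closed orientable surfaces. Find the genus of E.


For an n-sheeted cover: chi(E) = n * chi(B).
chi(Sigma_13) = 2 - 2*13 = -24.
chi(E) = 12 * (-24) = -288.
genus(E) = (2 - chi(E))/2 = (2 - (-288))/2 = 290/2 = 145

145


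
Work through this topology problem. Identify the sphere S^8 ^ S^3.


S^m ^ S^n = S^{m+n}.
k = 8 + 3 = 11

11


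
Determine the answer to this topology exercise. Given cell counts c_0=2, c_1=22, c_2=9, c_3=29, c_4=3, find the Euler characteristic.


chi = sum_k (-1)^k c_k.
= (-1)^0*2 + (-1)^1*22 + (-1)^2*9 + (-1)^3*29 + (-1)^4*3
= (2) + (-22) + (9) + (-29) + (3)
= -37

-37


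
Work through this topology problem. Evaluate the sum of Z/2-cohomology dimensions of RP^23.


H^k(RP^23; Z/2) = Z/2 for each 0 <= k <= 23.
Total dimension = 23 + 1 = 24

24


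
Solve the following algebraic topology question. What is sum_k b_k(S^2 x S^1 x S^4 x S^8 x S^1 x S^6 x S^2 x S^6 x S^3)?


Total Betti number is multiplicative under products.
Each S^d (d>=1) has total Betti number 2.
There are 9 sphere factors.
Total = 2^9 = 512

512


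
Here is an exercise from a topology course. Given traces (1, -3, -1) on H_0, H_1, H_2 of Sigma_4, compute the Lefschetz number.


L(f) = tr(f_0*) - tr(f_1*) + tr(f_2*).
= 1 - (-3) + (-1)
= 3

3


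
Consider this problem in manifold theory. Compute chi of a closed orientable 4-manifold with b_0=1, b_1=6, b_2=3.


By Poincare duality b_k = b_{4-k}, so full Betti numbers: b_0=1, b_1=6, b_2=3, b_3=6, b_4=1.
chi = sum (-1)^k b_k = -7

-7


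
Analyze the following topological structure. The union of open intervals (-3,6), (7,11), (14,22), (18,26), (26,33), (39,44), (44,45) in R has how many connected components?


Sort and merge overlapping open intervals.
Merged: (-3,6), (7,11), (14,26), (26,33), (39,44), (44,45).
Number of components = 6

6


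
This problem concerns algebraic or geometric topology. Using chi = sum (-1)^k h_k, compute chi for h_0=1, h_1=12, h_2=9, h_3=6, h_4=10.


Handles of index k contribute (-1)^k to chi (same as CW cells).
chi = (1) + (-12) + (9) + (-6) + (10) = 2

2


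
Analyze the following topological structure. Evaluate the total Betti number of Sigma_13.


For Sigma_13: b_0 = 1, b_1 = 2g = 26, b_2 = 1.
Total = 1 + 26 + 1 = 28

28


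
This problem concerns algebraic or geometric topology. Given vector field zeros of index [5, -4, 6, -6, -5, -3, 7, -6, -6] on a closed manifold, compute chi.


Poincare-Hopf: chi(M) = sum of indices of zeros.
chi = (5) + (-4) + (6) + (-6) + (-5) + (-3) + (7) + (-6) + (-6) = -12

-12


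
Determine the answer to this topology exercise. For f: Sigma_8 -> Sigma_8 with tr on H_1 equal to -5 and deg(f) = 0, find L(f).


L(f) = tr(f_0*) - tr(f_1*) + tr(f_2*).
= 1 - (-5) + (0)
= 6

6


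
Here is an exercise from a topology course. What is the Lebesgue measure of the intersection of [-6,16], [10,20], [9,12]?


Intersection = [max(a_i), min(b_i)] = [10, 12].
Length = 12 - 10 = 2

2


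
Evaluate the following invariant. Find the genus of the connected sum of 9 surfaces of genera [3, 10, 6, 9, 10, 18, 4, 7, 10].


Genus is additive under connected sum of orientable surfaces.
g = 3 + 10 + 6 + 9 + 10 + 18 + 4 + 7 + 10 = 77

77


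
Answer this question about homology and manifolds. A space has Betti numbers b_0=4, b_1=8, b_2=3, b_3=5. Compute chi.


chi = sum_k (-1)^k b_k.
= (4) + (-8) + (3) + (-5)
= -6

-6


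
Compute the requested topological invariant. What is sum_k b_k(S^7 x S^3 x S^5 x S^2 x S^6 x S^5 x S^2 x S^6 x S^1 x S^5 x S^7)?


Total Betti number is multiplicative under products.
Each S^d (d>=1) has total Betti number 2.
There are 11 sphere factors.
Total = 2^11 = 2048

2048


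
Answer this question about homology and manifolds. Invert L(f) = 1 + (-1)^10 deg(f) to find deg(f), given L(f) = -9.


L(f) = 1 + (-1)^10 deg(f) on S^10.
-9 = 1 + (-1)^10 * deg(f)
(-1)^10 * deg(f) = -10
deg(f) = -10

-10


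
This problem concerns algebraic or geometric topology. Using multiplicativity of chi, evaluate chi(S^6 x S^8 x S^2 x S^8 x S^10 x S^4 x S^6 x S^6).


chi is multiplicative: chi(X x Y) = chi(X) chi(Y).
Each even-dim sphere has chi = 2. There are 8 factors.
chi = 2^8 = 256

256


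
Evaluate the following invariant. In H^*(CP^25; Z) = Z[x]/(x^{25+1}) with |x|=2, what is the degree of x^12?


|x| = 2 in H^*(CP^n).
|x^12| = 12 * |x| = 12 * 2 = 24

24


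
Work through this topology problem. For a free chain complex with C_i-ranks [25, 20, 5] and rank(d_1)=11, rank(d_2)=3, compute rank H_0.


rank H_k = rank(ker d_k) - rank(im d_{k+1}).
rank(ker d_0) = rank(C_0) - rank(d_0) = 25 - 0 = 25.
rank(im d_{0+1}) = 11.
rank H_0 = 25 - 11 = 14

14


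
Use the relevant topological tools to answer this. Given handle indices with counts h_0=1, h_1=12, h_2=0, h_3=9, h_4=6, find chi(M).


Handles of index k contribute (-1)^k to chi (same as CW cells).
chi = (1) + (-12) + (0) + (-9) + (6) = -14

-14


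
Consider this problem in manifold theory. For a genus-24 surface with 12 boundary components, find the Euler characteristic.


For a compact orientable surface with genus g and b boundary components: chi = 2 - 2g - b.
chi = 2 - 2*24 - 12 = 2 - 48 - 12 = -58

-58


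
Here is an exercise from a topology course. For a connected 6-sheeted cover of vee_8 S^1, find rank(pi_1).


Nielsen-Schreier: an index-n subgroup of F_r is free of rank 1 + n(r-1).
Equivalently: chi(cover) = n*chi(base); chi(vee_r S^1) = 1 - 8 = -7.
chi(E) = 6*(-7) = -42; rank = 1 - chi(E) = 1 - (-42) = 43.
rank = 1 + 6*(8-1) = 1 + 42 = 43

43


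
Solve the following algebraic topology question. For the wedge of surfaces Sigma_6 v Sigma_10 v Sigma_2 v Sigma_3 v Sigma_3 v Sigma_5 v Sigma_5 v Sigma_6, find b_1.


For a wedge X v Y: reduced H_k(X v Y) = H_k(X) + H_k(Y).
Each Sigma_g contributes b_1 = 2g.
b_1 = 12 + 20 + 4 + 6 + 6 + 10 + 10 + 12 = 80

80


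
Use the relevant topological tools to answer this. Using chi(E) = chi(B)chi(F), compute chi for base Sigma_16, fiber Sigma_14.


For a fiber bundle F -> E -> B (with CW structure): chi(E) = chi(B) * chi(F).
chi(Sigma_16) = -30, chi(Sigma_14) = -26.
chi(E) = (-30) * (-26) = 780

780


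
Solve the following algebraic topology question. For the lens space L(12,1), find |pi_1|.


pi_1(L(p,q)) = Z/pZ for any q coprime to p.
|pi_1(L(12,1))| = 12

12


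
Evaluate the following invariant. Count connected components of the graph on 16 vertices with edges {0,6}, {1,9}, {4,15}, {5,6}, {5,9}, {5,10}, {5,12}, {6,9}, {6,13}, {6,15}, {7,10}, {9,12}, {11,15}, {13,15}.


Run DFS/union-find over 16 vertices.
V = 16, E = 14.
Number of components = 5

5


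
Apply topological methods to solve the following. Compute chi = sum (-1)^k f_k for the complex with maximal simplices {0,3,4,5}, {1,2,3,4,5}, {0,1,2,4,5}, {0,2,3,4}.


Enumerate all faces; f-vector: f_0=6, f_1=15, f_2=19, f_3=11, f_4=2.
chi = sum (-1)^k f_k = 1

1


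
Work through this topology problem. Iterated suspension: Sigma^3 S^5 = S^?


Each suspension raises dimension by 1: Sigma S^n = S^{n+1}.
Sigma^3 S^5 = S^{5+3} = S^8

8


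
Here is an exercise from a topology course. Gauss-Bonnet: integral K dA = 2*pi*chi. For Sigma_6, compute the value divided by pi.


Gauss-Bonnet: integral K dA = 2*pi*chi(M).
chi(Sigma_6) = 2 - 2*6 = -10.
(integral K dA)/pi = 2*chi = 2*(-10) = -20

-20


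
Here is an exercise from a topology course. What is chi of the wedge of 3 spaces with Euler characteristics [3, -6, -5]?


chi(A v B) = chi(A) + chi(B) - 1 (one point identified).
For 3 spaces: chi = (sum chi_i) - (3 - 1).
sum = -8; chi = -8 - 2 = -10

-10


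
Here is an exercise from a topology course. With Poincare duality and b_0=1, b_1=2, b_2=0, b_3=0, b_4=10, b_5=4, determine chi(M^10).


By Poincare duality b_k = b_{10-k}, so full Betti numbers: b_0=1, b_1=2, b_2=0, b_3=0, b_4=10, b_5=4, b_6=10, b_7=0, b_8=0, b_9=2, b_10=1.
chi = sum (-1)^k b_k = 14

14


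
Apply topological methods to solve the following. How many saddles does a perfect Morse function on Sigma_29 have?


A perfect Morse function has m_k = b_k.
For Sigma_29: b_0=1, b_1=2g=58, b_2=1.
Saddles m_1 = 2g = 58

58


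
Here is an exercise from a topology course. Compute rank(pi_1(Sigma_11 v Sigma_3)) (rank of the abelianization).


For a wedge: H_1(A v B) = H_1(A) + H_1(B).
b_1(Sigma_11) = 22, b_1(Sigma_3) = 6.
b_1 = 22 + 6 = 28

28


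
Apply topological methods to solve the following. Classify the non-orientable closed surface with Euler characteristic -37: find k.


chi = 2 - k for closed non-orientable surfaces with k crosscaps.
-37 = 2 - k
k = 2 - (-37) = 39

39


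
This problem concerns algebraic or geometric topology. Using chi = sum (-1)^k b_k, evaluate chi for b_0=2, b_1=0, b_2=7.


chi = sum_k (-1)^k b_k.
= (2) + (0) + (7)
= 9

9


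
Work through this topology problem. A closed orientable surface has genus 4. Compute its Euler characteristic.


For a closed orientable surface of genus g: chi = 2 - 2g.
Here g = 4.
chi = 2 - 2*4 = 2 - 8 = -6

-6


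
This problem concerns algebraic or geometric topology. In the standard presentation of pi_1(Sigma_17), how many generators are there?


Standard presentation: pi_1(Sigma_g) = <a_1,b_1,...,a_g,b_g | [a_1,b_1]...[a_g,b_g] = 1>.
Number of generators = 2g = 2*17 = 34

34


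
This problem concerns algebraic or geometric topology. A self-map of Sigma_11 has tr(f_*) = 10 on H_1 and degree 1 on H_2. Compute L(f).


L(f) = tr(f_0*) - tr(f_1*) + tr(f_2*).
= 1 - (10) + (1)
= -8

-8


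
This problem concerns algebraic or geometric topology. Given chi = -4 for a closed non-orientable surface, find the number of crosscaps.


chi = 2 - k for closed non-orientable surfaces with k crosscaps.
-4 = 2 - k
k = 2 - (-4) = 6

6


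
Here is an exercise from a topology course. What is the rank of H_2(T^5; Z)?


By the Kunneth formula, b_k(T^n) = C(n,k).
b_2(T^5) = C(5,2).
C(5,2) = 5!/(2!*3!) = 10

10


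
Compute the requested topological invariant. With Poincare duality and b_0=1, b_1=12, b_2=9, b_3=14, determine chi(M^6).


By Poincare duality b_k = b_{6-k}, so full Betti numbers: b_0=1, b_1=12, b_2=9, b_3=14, b_4=9, b_5=12, b_6=1.
chi = sum (-1)^k b_k = -18

-18


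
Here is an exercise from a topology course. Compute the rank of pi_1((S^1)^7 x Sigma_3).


pi_1(A x B) = pi_1(A) x pi_1(B); rank of abelianization = b_1.
b_1(T^7) = 7, b_1(Sigma_3) = 2*3 = 6.
b_1(product) = 7 + 6 = 13

13


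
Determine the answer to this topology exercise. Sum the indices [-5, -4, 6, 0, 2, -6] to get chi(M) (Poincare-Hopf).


Poincare-Hopf: chi(M) = sum of indices of zeros.
chi = (-5) + (-4) + (6) + (0) + (2) + (-6) = -7

-7


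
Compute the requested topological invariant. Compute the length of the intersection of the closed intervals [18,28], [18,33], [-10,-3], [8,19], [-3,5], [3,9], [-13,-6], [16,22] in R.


Intersection = [max(a_i), min(b_i)] = [18, -6].
Since 18 > -6, the intersection is empty.
Length = 0

0


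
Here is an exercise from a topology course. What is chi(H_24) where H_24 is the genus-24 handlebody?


A genus-g handlebody deformation retracts to a wedge of g circles.
chi(vee_g S^1) = 1 - g.
chi(H_24) = 1 - 24 = -23

-23


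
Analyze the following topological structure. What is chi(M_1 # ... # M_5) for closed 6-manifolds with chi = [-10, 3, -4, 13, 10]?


For n-manifolds: chi(A#B) = chi(A) + chi(B) - chi(S^6).
chi(S^6) = 1 + (-1)^6 = 2.
chi(#) = (sum chi_i) - (5-1)*chi(S^6) = 12 - 4*2 = 4

4


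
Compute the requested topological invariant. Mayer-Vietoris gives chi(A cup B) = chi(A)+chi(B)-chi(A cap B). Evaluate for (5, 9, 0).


chi(A cup B) = chi(A) + chi(B) - chi(A cap B)
= 5 + (9) - (0)
= 14

14


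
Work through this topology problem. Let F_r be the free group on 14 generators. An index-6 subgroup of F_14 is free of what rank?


Nielsen-Schreier: an index-n subgroup of F_r is free of rank 1 + n(r-1).
Equivalently: chi(cover) = n*chi(base); chi(vee_r S^1) = 1 - 14 = -13.
chi(E) = 6*(-13) = -78; rank = 1 - chi(E) = 1 - (-78) = 79.
rank = 1 + 6*(14-1) = 1 + 78 = 79

79


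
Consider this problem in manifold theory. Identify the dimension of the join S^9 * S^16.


Join of spheres: S^m * S^n = S^{m+n+1}.
dim = 9 + 16 + 1 = 26

26


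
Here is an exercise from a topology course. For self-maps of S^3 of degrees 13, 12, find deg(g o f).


Degree is multiplicative under composition: deg(g o f) = deg(g) * deg(f).
= 12 * 13 = 156

156


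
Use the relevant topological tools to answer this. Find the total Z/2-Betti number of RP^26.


H^k(RP^26; Z/2) = Z/2 for each 0 <= k <= 26.
Total dimension = 26 + 1 = 27

27


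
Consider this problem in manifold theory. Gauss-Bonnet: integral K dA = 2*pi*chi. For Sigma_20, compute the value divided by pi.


Gauss-Bonnet: integral K dA = 2*pi*chi(M).
chi(Sigma_20) = 2 - 2*20 = -38.
(integral K dA)/pi = 2*chi = 2*(-38) = -76

-76


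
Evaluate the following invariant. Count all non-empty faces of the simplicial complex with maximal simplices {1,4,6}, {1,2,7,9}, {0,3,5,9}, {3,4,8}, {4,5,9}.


Each maximal simplex on m vertices has 2^m - 1 nonempty faces.
Take the union (dedupe shared faces).
Total distinct faces = 43

43


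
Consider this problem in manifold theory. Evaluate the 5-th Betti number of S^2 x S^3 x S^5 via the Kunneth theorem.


Each S^d has Poincare polynomial 1 + t^d.
The product S^2 x S^3 x S^5 has Poincare polynomial prod(1+t^d_i).
Expanding: b_0=1, b_2=1, b_3=1, b_5=2, b_7=1, b_8=1, b_10=1.
b_5 = 2

2


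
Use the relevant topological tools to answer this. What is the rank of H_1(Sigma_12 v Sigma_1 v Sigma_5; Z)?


For a wedge X v Y: reduced H_k(X v Y) = H_k(X) + H_k(Y).
Each Sigma_g contributes b_1 = 2g.
b_1 = 24 + 2 + 10 = 36

36


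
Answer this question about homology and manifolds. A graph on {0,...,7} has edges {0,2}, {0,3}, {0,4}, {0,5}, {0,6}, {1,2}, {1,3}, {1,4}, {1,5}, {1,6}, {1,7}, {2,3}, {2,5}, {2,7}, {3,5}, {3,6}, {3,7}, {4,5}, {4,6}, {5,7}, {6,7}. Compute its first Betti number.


b_1 = E - V + (number of components).
E = 21, V = 8, components = 1.
b_1 = 21 - 8 + 1 = 14

14


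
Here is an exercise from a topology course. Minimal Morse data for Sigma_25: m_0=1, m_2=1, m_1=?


A perfect Morse function has m_k = b_k.
For Sigma_25: b_0=1, b_1=2g=50, b_2=1.
Saddles m_1 = 2g = 50

50


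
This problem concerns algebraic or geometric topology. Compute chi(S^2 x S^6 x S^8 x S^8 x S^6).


chi is multiplicative: chi(X x Y) = chi(X) chi(Y).
Each even-dim sphere has chi = 2. There are 5 factors.
chi = 2^5 = 32

32


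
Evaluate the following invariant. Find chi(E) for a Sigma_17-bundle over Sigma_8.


For a fiber bundle F -> E -> B (with CW structure): chi(E) = chi(B) * chi(F).
chi(Sigma_8) = -14, chi(Sigma_17) = -32.
chi(E) = (-14) * (-32) = 448

448


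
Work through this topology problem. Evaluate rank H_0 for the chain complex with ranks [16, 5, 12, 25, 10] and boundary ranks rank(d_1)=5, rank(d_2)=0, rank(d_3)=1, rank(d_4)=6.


rank H_k = rank(ker d_k) - rank(im d_{k+1}).
rank(ker d_0) = rank(C_0) - rank(d_0) = 16 - 0 = 16.
rank(im d_{0+1}) = 5.
rank H_0 = 16 - 5 = 11

11


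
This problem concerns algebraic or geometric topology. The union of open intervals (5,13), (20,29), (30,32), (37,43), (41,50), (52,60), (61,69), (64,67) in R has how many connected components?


Sort and merge overlapping open intervals.
Merged: (5,13), (20,29), (30,32), (37,50), (52,60), (61,69).
Number of components = 6

6


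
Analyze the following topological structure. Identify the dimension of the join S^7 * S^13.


Join of spheres: S^m * S^n = S^{m+n+1}.
dim = 7 + 13 + 1 = 21

21


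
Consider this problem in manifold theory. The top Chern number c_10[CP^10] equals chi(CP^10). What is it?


For any closed oriented manifold, <e(TM),[M]> = chi(M).
chi(CP^10) = 10+1 = 11

11


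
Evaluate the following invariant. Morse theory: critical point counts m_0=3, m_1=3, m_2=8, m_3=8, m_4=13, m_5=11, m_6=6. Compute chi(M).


Morse theory: chi(M) = sum_k (-1)^k m_k where m_k = #(index-k critical points).
= (3) + (-3) + (8) + (-8) + (13) + (-11) + (6) = 8

8


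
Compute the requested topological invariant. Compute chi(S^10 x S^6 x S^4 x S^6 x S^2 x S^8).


chi is multiplicative: chi(X x Y) = chi(X) chi(Y).
Each even-dim sphere has chi = 2. There are 6 factors.
chi = 2^6 = 64

64


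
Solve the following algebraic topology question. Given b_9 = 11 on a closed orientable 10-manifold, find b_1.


Poincare duality for closed orientable n-manifolds: b_k = b_{n-k}.
Here n = 10, so b_1 = b_9 = 11

11


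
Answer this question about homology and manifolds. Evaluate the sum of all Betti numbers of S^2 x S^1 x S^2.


Total Betti number is multiplicative under products.
Each S^d (d>=1) has total Betti number 2.
There are 3 sphere factors.
Total = 2^3 = 8

8


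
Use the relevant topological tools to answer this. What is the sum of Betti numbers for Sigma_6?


For Sigma_6: b_0 = 1, b_1 = 2g = 12, b_2 = 1.
Total = 1 + 12 + 1 = 14

14


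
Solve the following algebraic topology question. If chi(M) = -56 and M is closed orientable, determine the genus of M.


chi = 2 - 2g for closed orientable surfaces.
-56 = 2 - 2g
2g = 2 - (-56) = 58
g = 29

29


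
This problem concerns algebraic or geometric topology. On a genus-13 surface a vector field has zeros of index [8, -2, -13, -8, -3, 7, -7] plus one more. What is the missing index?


Poincare-Hopf: sum of indices = chi(M).
chi(Sigma_13) = 2 - 2*13 = -24.
Sum of known indices = -18.
x = chi - (sum known) = -24 - (-18) = -6

-6


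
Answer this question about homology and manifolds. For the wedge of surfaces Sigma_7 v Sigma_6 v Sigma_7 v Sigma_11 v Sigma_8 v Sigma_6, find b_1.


For a wedge X v Y: reduced H_k(X v Y) = H_k(X) + H_k(Y).
Each Sigma_g contributes b_1 = 2g.
b_1 = 14 + 12 + 14 + 22 + 16 + 12 = 90

90


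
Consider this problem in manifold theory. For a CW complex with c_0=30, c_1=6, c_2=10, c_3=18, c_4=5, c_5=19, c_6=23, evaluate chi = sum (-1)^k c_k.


chi = sum_k (-1)^k c_k.
= (-1)^0*30 + (-1)^1*6 + (-1)^2*10 + (-1)^3*18 + (-1)^4*5 + (-1)^5*19 + (-1)^6*23
= (30) + (-6) + (10) + (-18) + (5) + (-19) + (23)
= 25

25


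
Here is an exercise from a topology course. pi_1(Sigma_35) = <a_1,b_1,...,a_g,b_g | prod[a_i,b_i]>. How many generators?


Standard presentation: pi_1(Sigma_g) = <a_1,b_1,...,a_g,b_g | [a_1,b_1]...[a_g,b_g] = 1>.
Number of generators = 2g = 2*35 = 70

70


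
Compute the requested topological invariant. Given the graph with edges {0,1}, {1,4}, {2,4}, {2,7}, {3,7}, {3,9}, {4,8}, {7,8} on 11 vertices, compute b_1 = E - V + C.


b_1 = E - V + (number of components).
E = 8, V = 11, components = 4.
b_1 = 8 - 11 + 4 = 1

1


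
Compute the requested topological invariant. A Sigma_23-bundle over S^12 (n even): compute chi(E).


chi(S^12) = 2 (n even), chi(Sigma_23) = 2 - 2*23 = -44.
chi(E) = 2 * (-44) = -88

-88


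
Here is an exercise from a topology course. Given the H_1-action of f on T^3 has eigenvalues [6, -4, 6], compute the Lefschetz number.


For a torus self-map: L(f) = det(I - A) where A acts on H_1.
L(f) = (1-6) * (1--4) * (1-6) = -5 * 5 * -5 = 125

125
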